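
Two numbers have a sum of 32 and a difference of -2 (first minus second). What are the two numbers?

first number: 15, second number: 17

Let x = first number, y = second number.
  x + y = 32
  x - y = -2
From equation 1: x = 32 − y.
Substitute into equation 2 and solve: y = 17.
Then x = 15.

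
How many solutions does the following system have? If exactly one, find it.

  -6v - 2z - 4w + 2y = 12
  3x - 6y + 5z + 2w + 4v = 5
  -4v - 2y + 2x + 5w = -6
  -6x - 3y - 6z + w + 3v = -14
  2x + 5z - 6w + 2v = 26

x = -5, y = -1, z = 6, w = -2, v = -3

Row-reduce the augmented matrix:
Swap R1 and R2.
R1 ← R1 / (3).
R3 ← R3 − 2·R1.
R4 ← R4 + 6·R1.
R5 ← R5 − 2·R1.
R2 ← R2 / (2).
R1 ← R1 + 2·R2.
R3 ← R3 − 2·R2.
R4 ← R4 + 15·R2.
R5 ← R5 − 4·R2.
R3 ← R3 / (-4/3).
R1 ← R1 + 1/3·R3.
R2 ← R2 + 1·R3.
R4 ← R4 + 11·R3.
R5 ← R5 − 17/3·R3.
R4 ← R4 / (-353/4).
R1 ← R1 + 21/4·R4.
R2 ← R2 + 31/4·R4.
R3 ← R3 + 23/4·R4.
R5 ← R5 − 133/4·R4.
R5 ← R5 / (-790/353).
R1 ← R1 + 990/353·R5.
R2 ← R2 − 1/353·R5.
R3 ← R3 − 832/353·R5.
R4 ← R4 − 114/353·R5.
Reading off the reduced rows gives x = -5, y = -1, z = 6, w = -2, v = -3.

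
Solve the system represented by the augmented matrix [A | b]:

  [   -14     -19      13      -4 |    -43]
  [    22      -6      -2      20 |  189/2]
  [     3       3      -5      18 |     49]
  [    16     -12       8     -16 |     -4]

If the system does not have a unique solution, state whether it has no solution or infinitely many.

Row-reduce:
R1 ← R1 / (-14).
R2 ← R2 − 22·R1.
R3 ← R3 − 3·R1.
R4 ← R4 − 16·R1.
R2 ← R2 / (-251/7).
R1 ← R1 − 19/14·R2.
R3 ← R3 + 15/14·R2.
R4 ← R4 + 236/7·R2.
R3 ← R3 / (-694/251).
R1 ← R1 + 58/251·R3.
R2 ← R2 + 129/251·R3.
R4 ← R4 − 1388/251·R3.
Row 4 reduces to 0 = -1/2, a contradiction. The system is inconsistent.

no solution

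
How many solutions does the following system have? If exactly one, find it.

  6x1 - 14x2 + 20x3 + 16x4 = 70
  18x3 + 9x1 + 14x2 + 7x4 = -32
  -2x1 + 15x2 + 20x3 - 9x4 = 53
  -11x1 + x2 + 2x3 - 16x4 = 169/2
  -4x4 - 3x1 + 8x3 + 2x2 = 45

Row-reduce:
R1 ← R1 / (6).
R2 ← R2 − 9·R1.
R3 ← R3 + 2·R1.
R4 ← R4 + 11·R1.
R5 ← R5 + 3·R1.
R2 ← R2 / (35).
R1 ← R1 + 7/3·R2.
R3 ← R3 − 31/3·R2.
R4 ← R4 + 74/3·R2.
R5 ← R5 + 5·R2.
R3 ← R3 / (3172/105).
R1 ← R1 − 38/15·R3.
R2 ← R2 + 12/35·R3.
R4 ← R4 − 3172/105·R3.
R5 ← R5 − 114/7·R3.
Swap R4 and R5.
R4 ← R4 / (668/793).
R1 ← R1 − 1126/793·R4.
R2 ← R2 + 373/793·R4.
R3 ← R3 − 71/1586·R4.
Row 5 reduces to 0 = -1/2, a contradiction. The system is inconsistent.

no solution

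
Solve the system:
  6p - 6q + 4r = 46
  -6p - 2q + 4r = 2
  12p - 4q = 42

no solution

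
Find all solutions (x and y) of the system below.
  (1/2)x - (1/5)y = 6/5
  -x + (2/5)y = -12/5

infinitely many solutions

Row-reduce:
R1 ← R1 / (1/2).
R2 ← R2 + 1·R1.
Rank is 1 with 2 unknowns, leaving y free.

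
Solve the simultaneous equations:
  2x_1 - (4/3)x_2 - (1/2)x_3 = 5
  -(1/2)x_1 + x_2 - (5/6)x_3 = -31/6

Row-reduce:
R1 ← R1 / (2).
R2 ← R2 + 1/2·R1.
R2 ← R2 / (2/3).
R1 ← R1 + 2/3·R2.
Rank is 2 with 3 unknowns, leaving x_3 free.

infinitely many solutions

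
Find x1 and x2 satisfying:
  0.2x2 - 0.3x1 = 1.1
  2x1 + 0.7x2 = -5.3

Row-reduce the augmented matrix:
R1 ← R1 / (-3/10).
R2 ← R2 − 2·R1.
R2 ← R2 / (61/30).
R1 ← R1 + 2/3·R2.
Reading off the reduced rows gives x1 = -3, x2 = 1.

x1 = -3, x2 = 1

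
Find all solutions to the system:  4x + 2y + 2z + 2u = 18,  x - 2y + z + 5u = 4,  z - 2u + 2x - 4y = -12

infinitely many solutions

Row-reduce:
R1 ← R1 / (4).
R2 ← R2 − 1·R1.
R3 ← R3 − 2·R1.
R2 ← R2 / (-5/2).
R1 ← R1 − 1/2·R2.
R3 ← R3 + 5·R2.
R3 ← R3 / (-1).
R1 ← R1 − 3/5·R3.
R2 ← R2 + 1/5·R3.
Rank is 3 with 4 unknowns, leaving u free.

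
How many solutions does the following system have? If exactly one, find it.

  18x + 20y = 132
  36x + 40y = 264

Row-reduce:
R1 ← R1 / (18).
R2 ← R2 − 36·R1.
Rank is 1 with 2 unknowns, leaving y free.

infinitely many solutions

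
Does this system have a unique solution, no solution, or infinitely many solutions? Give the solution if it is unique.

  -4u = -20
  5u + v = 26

Row-reduce the augmented matrix:
R1 ← R1 / (-4).
R2 ← R2 − 5·R1.
Reading off the reduced rows gives u = 5, v = 1.

u = 5, v = 1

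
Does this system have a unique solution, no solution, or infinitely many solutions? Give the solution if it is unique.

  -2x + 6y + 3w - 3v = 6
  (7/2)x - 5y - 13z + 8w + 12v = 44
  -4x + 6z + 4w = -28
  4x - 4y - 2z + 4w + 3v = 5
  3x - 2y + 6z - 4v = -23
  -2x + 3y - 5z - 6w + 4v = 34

Row-reduce:
R1 ← R1 / (-2).
R2 ← R2 − 7/2·R1.
R3 ← R3 + 4·R1.
R4 ← R4 − 4·R1.
R5 ← R5 − 3·R1.
R6 ← R6 + 2·R1.
R2 ← R2 / (11/2).
R1 ← R1 + 3·R2.
R3 ← R3 + 12·R2.
R4 ← R4 − 8·R2.
R5 ← R5 − 7·R2.
R6 ← R6 + 3·R2.
R3 ← R3 / (-246/11).
R1 ← R1 + 78/11·R3.
R2 ← R2 + 26/11·R3.
R4 ← R4 − 186/11·R3.
R5 ← R5 − 248/11·R3.
R6 ← R6 + 133/11·R3.
R4 ← R4 / (454/41).
R1 ← R1 + 115/41·R4.
R2 ← R2 + 107/246·R4.
R3 ← R3 + 148/123·R4.
R5 ← R5 − 1816/123·R4.
R6 ← R6 + 4015/246·R4.
Swap R5 and R6.
R5 ← R5 / (3343/908).
R1 ← R1 + 303/454·R5.
R2 ← R2 + 773/908·R5.
R3 ← R3 + 140/227·R5.
R4 ← R4 − 117/454·R5.
Row 6 reduces to 0 = -1/3, a contradiction. The system is inconsistent.

no solution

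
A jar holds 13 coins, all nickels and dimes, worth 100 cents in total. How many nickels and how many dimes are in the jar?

nickels: 6, dimes: 7

Let n = nickels, d = dimes.
  n + d = 13
  5n + 10d = 100
From equation 1: n = 13 − d.
Substitute into equation 2 and solve: d = 7.
Then n = 6.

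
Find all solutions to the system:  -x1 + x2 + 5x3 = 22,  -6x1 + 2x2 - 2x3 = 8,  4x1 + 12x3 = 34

no solution

Row-reduce:
R1 ← R1 / (-1).
R2 ← R2 + 6·R1.
R3 ← R3 − 4·R1.
R2 ← R2 / (-4).
R1 ← R1 + 1·R2.
R3 ← R3 − 4·R2.
Row 3 reduces to 0 = -2, a contradiction. The system is inconsistent.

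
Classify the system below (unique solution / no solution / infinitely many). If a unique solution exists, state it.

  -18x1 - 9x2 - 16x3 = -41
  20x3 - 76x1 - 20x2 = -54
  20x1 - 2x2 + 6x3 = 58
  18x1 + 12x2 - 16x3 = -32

no solution

Row-reduce:
R1 ← R1 / (-18).
R2 ← R2 + 76·R1.
R3 ← R3 − 20·R1.
R4 ← R4 − 18·R1.
R2 ← R2 / (18).
R1 ← R1 − 1/2·R2.
R3 ← R3 + 12·R2.
R4 ← R4 − 3·R2.
R3 ← R3 / (1258/27).
R1 ← R1 + 125/81·R3.
R2 ← R2 − 394/81·R3.
R4 ← R4 + 1258/27·R3.
Row 4 reduces to 0 = -1, a contradiction. The system is inconsistent.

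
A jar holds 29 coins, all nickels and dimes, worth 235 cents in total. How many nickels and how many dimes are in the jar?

nickels: 11, dimes: 18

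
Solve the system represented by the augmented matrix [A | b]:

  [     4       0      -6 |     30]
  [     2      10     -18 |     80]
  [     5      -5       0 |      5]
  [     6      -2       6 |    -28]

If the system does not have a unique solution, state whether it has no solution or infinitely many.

x_1 = 0, x_2 = -1, x_3 = -5

Row-reduce the augmented matrix:
R1 ← R1 / (4).
R2 ← R2 − 2·R1.
R3 ← R3 − 5·R1.
R4 ← R4 − 6·R1.
R2 ← R2 / (10).
R3 ← R3 + 5·R2.
R4 ← R4 + 2·R2.
Swap R3 and R4.
R3 ← R3 / (12).
R1 ← R1 + 3/2·R3.
R2 ← R2 + 3/2·R3.
R4 reduces to 0 = 0, so the extra equation is consistent.
Reading off the reduced rows gives x_1 = 0, x_2 = -1, x_3 = -5.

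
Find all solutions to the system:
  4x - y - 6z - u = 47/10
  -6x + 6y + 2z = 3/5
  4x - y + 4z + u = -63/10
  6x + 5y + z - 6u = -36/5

Row-reduce the augmented matrix:
R1 ← R1 / (4).
R2 ← R2 + 6·R1.
R3 ← R3 − 4·R1.
R4 ← R4 − 6·R1.
R2 ← R2 / (9/2).
R1 ← R1 + 1/4·R2.
R4 ← R4 − 13/2·R2.
R3 ← R3 / (10).
R1 ← R1 + 17/9·R3.
R2 ← R2 + 14/9·R3.
R4 ← R4 − 181/9·R3.
R4 ← R4 / (-286/45).
R1 ← R1 − 2/45·R4.
R2 ← R2 + 1/45·R4.
R3 ← R3 − 1/5·R4.
Reading off the reduced rows gives x = -1/2, y = 0, z = -6/5, u = 1/2.

x = -1/2, y = 0, z = -6/5, u = 1/2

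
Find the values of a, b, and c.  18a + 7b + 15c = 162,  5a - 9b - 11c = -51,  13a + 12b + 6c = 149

Row-reduce the augmented matrix:
R1 ← R1 / (18).
R2 ← R2 − 5·R1.
R3 ← R3 − 13·R1.
R2 ← R2 / (-197/18).
R1 ← R1 − 7/18·R2.
R3 ← R3 − 125/18·R2.
R3 ← R3 / (-2848/197).
R1 ← R1 − 58/197·R3.
R2 ← R2 − 273/197·R3.
Reading off the reduced rows gives a = 5, b = 6, c = 2.

a = 5, b = 6, c = 2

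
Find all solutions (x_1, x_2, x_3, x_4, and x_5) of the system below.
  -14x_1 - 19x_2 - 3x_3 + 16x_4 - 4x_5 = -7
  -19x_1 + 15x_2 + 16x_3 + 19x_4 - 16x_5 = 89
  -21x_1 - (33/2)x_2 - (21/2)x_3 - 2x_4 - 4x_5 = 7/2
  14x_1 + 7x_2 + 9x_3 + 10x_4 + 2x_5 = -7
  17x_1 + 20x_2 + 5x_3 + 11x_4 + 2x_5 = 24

Row-reduce:
R1 ← R1 / (-14).
R2 ← R2 + 19·R1.
R3 ← R3 + 21·R1.
R4 ← R4 − 14·R1.
R5 ← R5 − 17·R1.
R2 ← R2 / (571/14).
R1 ← R1 − 19/14·R2.
R3 ← R3 − 12·R2.
R4 ← R4 + 12·R2.
R5 ← R5 + 43/14·R2.
R3 ← R3 / (-6798/571).
R1 ← R1 + 259/571·R3.
R2 ← R2 − 281/571·R3.
R4 ← R4 − 6798/571·R3.
R5 ← R5 − 1638/571·R3.
Swap R4 and R5.
R4 ← R4 / (27364/1133).
R1 ← R1 + 314/3399·R4.
R2 ← R2 + 3767/3399·R4.
R3 ← R3 − 7195/3399·R4.
Rank is 4 with 5 unknowns, leaving x_5 free.

infinitely many solutions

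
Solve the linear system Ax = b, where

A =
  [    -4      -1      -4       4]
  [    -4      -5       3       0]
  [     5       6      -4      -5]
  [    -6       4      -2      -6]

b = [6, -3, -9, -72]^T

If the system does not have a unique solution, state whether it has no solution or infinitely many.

Row-reduce the augmented matrix:
R1 ← R1 / (-4).
R2 ← R2 + 4·R1.
R3 ← R3 − 5·R1.
R4 ← R4 + 6·R1.
R2 ← R2 / (-4).
R1 ← R1 − 1/4·R2.
R3 ← R3 − 19/4·R2.
R4 ← R4 − 11/2·R2.
R3 ← R3 / (-11/16).
R1 ← R1 − 23/16·R3.
R2 ← R2 + 7/4·R3.
R4 ← R4 − 109/8·R3.
R4 ← R4 / (-1228/11).
R1 ← R1 + 123/11·R4.
R2 ← R2 − 144/11·R4.
R3 ← R3 − 76/11·R4.
Reading off the reduced rows gives x_1 = 6, x_2 = -6, x_3 = -3, x_4 = 3.

x_1 = 6, x_2 = -6, x_3 = -3, x_4 = 3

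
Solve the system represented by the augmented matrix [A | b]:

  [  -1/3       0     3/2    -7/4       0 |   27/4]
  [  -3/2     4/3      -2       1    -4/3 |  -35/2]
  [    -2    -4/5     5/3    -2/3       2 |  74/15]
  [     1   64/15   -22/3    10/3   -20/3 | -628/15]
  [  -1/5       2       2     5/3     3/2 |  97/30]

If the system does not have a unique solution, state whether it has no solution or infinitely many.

no solution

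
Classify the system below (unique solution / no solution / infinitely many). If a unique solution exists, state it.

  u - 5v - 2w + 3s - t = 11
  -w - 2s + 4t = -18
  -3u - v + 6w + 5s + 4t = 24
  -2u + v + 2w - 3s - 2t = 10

Row-reduce:
R3 ← R3 + 3·R1.
R4 ← R4 + 2·R1.
Swap R2 and R3.
R2 ← R2 / (-16).
R1 ← R1 + 5·R2.
R4 ← R4 + 9·R2.
R3 ← R3 / (-1).
R1 ← R1 + 2·R3.
R4 ← R4 + 2·R3.
R4 ← R4 / (-7/8).
R1 ← R1 − 21/8·R4.
R2 ← R2 + 7/8·R4.
R3 ← R3 − 2·R4.
Rank is 4 with 5 unknowns, leaving t free.

infinitely many solutions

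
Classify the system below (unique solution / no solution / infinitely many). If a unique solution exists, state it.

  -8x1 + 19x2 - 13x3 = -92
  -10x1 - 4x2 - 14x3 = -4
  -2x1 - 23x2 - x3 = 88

Row-reduce:
R1 ← R1 / (-8).
R2 ← R2 + 10·R1.
R3 ← R3 + 2·R1.
R2 ← R2 / (-111/4).
R1 ← R1 + 19/8·R2.
R3 ← R3 + 111/4·R2.
Rank is 2 with 3 unknowns, leaving x3 free.

infinitely many solutions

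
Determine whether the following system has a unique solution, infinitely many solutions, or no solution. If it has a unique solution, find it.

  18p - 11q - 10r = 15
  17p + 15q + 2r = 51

Row-reduce:
R1 ← R1 / (18).
R2 ← R2 − 17·R1.
R2 ← R2 / (457/18).
R1 ← R1 + 11/18·R2.
Rank is 2 with 3 unknowns, leaving r free.

infinitely many solutions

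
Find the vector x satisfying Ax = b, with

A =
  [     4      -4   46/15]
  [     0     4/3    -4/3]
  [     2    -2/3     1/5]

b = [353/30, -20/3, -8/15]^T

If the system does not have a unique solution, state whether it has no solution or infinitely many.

no solution

Row-reduce:
R1 ← R1 / (4).
R3 ← R3 − 2·R1.
R2 ← R2 / (4/3).
R1 ← R1 + 1·R2.
R3 ← R3 − 4/3·R2.
Row 3 reduces to 0 = 1/4, a contradiction. The system is inconsistent.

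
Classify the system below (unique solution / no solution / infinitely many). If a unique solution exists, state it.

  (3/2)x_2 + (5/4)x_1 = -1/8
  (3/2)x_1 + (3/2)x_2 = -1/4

x_1 = -1/2, x_2 = 1/3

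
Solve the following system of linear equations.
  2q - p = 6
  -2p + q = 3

p = 0, q = 3

Row-reduce the augmented matrix:
R1 ← R1 / (-1).
R2 ← R2 + 2·R1.
R2 ← R2 / (-3).
R1 ← R1 + 2·R2.
Reading off the reduced rows gives p = 0, q = 3.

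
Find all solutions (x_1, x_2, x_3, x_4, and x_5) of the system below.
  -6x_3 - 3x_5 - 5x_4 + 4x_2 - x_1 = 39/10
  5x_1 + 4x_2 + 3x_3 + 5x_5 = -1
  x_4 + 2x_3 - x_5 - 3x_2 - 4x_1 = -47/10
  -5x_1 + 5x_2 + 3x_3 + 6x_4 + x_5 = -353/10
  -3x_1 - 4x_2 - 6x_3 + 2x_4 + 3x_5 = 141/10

Row-reduce the augmented matrix:
R1 ← R1 / (-1).
R2 ← R2 − 5·R1.
R3 ← R3 + 4·R1.
R4 ← R4 + 5·R1.
R5 ← R5 + 3·R1.
R2 ← R2 / (24).
R1 ← R1 + 4·R2.
R3 ← R3 + 19·R2.
R4 ← R4 + 15·R2.
R5 ← R5 + 16·R2.
R3 ← R3 / (37/8).
R1 ← R1 − 3/2·R3.
R2 ← R2 + 9/8·R3.
R4 ← R4 − 129/8·R3.
R5 ← R5 + 6·R3.
R4 ← R4 / (413/37).
R1 ← R1 − 49/111·R4.
R2 ← R2 + 83/111·R4.
R3 ← R3 − 29/111·R4.
R5 ← R5 − 211/111·R4.
R5 ← R5 / (3925/413).
R1 ← R1 − 22/59·R5.
R2 ← R2 − 110/413·R5.
R3 ← R3 − 285/413·R5.
R4 ← R4 + 37/413·R5.
Reading off the reduced rows gives x_1 = 3/2, x_2 = -5/2, x_3 = -3/2, x_4 = -2, x_5 = 6/5.

x_1 = 3/2, x_2 = -5/2, x_3 = -3/2, x_4 = -2, x_5 = 6/5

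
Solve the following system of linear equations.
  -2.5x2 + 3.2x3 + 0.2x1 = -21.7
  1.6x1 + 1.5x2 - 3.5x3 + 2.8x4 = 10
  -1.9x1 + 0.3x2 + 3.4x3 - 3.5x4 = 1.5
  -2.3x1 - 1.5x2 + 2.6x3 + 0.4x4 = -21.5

Row-reduce the augmented matrix:
R1 ← R1 / (1/5).
R2 ← R2 − 8/5·R1.
R3 ← R3 + 19/10·R1.
R4 ← R4 + 23/10·R1.
R2 ← R2 / (43/2).
R1 ← R1 + 25/2·R2.
R3 ← R3 + 469/20·R2.
R4 ← R4 + 121/4·R2.
R3 ← R3 / (8861/4300).
R1 ← R1 + 79/86·R3.
R2 ← R2 + 291/215·R3.
R4 ← R4 + 1327/860·R3.
R4 ← R4 / (354931/88610).
R1 ← R1 − 12663/8861·R4.
R2 ← R2 + 1442/8861·R4.
R3 ← R3 + 1918/8861·R4.
Reading off the reduced rows gives x1 = 2, x2 = 5, x3 = -3, x4 = -4.

x1 = 2, x2 = 5, x3 = -3, x4 = -4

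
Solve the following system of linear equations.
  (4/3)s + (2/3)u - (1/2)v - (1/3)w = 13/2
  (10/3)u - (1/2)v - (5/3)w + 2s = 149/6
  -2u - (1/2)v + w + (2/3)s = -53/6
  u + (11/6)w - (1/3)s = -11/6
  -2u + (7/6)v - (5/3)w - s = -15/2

Row-reduce:
R1 ← R1 / (2/3).
R2 ← R2 − 10/3·R1.
R3 ← R3 + 2·R1.
R4 ← R4 − 1·R1.
R5 ← R5 + 2·R1.
R2 ← R2 / (2).
R1 ← R1 + 3/4·R2.
R3 ← R3 + 2·R2.
R4 ← R4 − 3/4·R2.
R5 ← R5 + 1/3·R2.
Swap R3 and R4.
R3 ← R3 / (7/3).
R1 ← R1 + 1/2·R3.
R5 ← R5 + 8/3·R3.
Swap R4 and R5.
R4 ← R4 / (14/9).
R1 ← R1 − 1/8·R4.
R2 ← R2 + 7/3·R4.
R3 ← R3 + 1/4·R4.
Row 5 reduces to 0 = 3, a contradiction. The system is inconsistent.

no solution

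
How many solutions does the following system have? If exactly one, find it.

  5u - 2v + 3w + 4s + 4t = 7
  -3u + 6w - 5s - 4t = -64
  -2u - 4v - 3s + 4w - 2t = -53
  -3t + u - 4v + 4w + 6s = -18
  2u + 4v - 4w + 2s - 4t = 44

u = 3, v = 3, w = -6, s = 3, t = 1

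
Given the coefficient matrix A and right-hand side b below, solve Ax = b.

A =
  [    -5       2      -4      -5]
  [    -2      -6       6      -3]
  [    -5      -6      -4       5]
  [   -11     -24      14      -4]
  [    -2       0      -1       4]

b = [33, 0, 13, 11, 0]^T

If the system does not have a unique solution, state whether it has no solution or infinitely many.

no solution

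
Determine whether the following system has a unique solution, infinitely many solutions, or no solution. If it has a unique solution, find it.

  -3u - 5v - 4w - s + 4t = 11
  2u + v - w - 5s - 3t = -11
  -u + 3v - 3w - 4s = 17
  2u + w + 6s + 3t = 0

infinitely many solutions

Row-reduce:
R1 ← R1 / (-3).
R2 ← R2 − 2·R1.
R3 ← R3 + 1·R1.
R4 ← R4 − 2·R1.
R2 ← R2 / (-7/3).
R1 ← R1 − 5/3·R2.
R3 ← R3 − 14/3·R2.
R4 ← R4 + 10/3·R2.
R3 ← R3 / (-9).
R1 ← R1 + 9/7·R3.
R2 ← R2 − 11/7·R3.
R4 ← R4 − 25/7·R3.
R4 ← R4 / (157/21).
R1 ← R1 + 11/7·R4.
R2 ← R2 + 4/21·R4.
R3 ← R3 − 5/3·R4.
Rank is 4 with 5 unknowns, leaving t free.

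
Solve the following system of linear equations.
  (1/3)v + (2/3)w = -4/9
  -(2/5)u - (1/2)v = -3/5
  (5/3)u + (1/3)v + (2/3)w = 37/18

u = 3/2, v = 0, w = -2/3

Row-reduce the augmented matrix:
Swap R1 and R2.
R1 ← R1 / (-2/5).
R3 ← R3 − 5/3·R1.
R2 ← R2 / (1/3).
R1 ← R1 − 5/4·R2.
R3 ← R3 + 7/4·R2.
R3 ← R3 / (25/6).
R1 ← R1 + 5/2·R3.
R2 ← R2 − 2·R3.
Reading off the reduced rows gives u = 3/2, v = 0, w = -2/3.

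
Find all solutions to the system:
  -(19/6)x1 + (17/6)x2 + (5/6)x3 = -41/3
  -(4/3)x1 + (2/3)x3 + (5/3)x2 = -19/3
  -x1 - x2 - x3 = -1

Row-reduce:
R1 ← R1 / (-19/6).
R2 ← R2 + 4/3·R1.
R3 ← R3 + 1·R1.
R2 ← R2 / (9/19).
R1 ← R1 + 17/19·R2.
R3 ← R3 + 36/19·R2.
Row 3 reduces to 0 = 1, a contradiction. The system is inconsistent.

no solution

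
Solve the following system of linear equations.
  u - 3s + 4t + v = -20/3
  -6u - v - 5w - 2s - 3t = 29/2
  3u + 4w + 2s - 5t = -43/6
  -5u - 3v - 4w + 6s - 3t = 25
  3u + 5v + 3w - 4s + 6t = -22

u = -5/2, v = -5/2, w = 0, s = 1, t = 1/3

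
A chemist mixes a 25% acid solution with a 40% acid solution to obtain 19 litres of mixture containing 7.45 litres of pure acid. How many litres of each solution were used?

litres of solution A: 1, litres of solution B: 18

Let a = litres of solution A, b = litres of solution B.
  a + b = 19
  (2/5)b + (1/4)a = 149/20
Row-reduce the augmented matrix:
R2 ← R2 − 1/4·R1.
R2 ← R2 / (3/20).
R1 ← R1 − 1·R2.
Reading off the reduced rows gives a = 1, b = 18.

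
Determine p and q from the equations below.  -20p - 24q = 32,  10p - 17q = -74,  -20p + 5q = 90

Row-reduce the augmented matrix:
R1 ← R1 / (-20).
R2 ← R2 − 10·R1.
R3 ← R3 + 20·R1.
R2 ← R2 / (-29).
R1 ← R1 − 6/5·R2.
R3 ← R3 − 29·R2.
R3 reduces to 0 = 0, so the extra equation is consistent.
Reading off the reduced rows gives p = -4, q = 2.

p = -4, q = 2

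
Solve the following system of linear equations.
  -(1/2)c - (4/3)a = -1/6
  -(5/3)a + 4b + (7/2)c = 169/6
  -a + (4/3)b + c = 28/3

infinitely many solutions

Row-reduce:
R1 ← R1 / (-4/3).
R2 ← R2 + 5/3·R1.
R3 ← R3 + 1·R1.
R2 ← R2 / (4).
R3 ← R3 − 4/3·R2.
Rank is 2 with 3 unknowns, leaving c free.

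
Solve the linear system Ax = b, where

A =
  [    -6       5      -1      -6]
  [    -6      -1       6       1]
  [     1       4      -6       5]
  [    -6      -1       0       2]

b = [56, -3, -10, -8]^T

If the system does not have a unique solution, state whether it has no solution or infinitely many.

Row-reduce the augmented matrix:
R1 ← R1 / (-6).
R2 ← R2 + 6·R1.
R3 ← R3 − 1·R1.
R4 ← R4 + 6·R1.
R2 ← R2 / (-6).
R1 ← R1 + 5/6·R2.
R3 ← R3 − 29/6·R2.
R4 ← R4 + 6·R2.
R3 ← R3 / (-19/36).
R1 ← R1 + 29/36·R3.
R2 ← R2 + 7/6·R3.
R4 ← R4 + 6·R3.
R4 ← R4 / (-2063/19).
R1 ← R1 + 279/19·R4.
R2 ← R2 + 427/19·R4.
R3 ← R3 + 347/19·R4.
Reading off the reduced rows gives x_1 = -1, x_2 = 4, x_3 = 0, x_4 = -5.

x_1 = -1, x_2 = 4, x_3 = 0, x_4 = -5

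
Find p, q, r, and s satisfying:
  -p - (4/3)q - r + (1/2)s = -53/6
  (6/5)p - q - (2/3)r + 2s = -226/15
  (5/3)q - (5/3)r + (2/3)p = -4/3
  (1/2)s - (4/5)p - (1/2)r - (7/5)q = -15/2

Row-reduce the augmented matrix:
R1 ← R1 / (-1).
R2 ← R2 − 6/5·R1.
R3 ← R3 − 2/3·R1.
R4 ← R4 + 4/5·R1.
R2 ← R2 / (-13/5).
R1 ← R1 − 4/3·R2.
R3 ← R3 − 7/9·R2.
R4 ← R4 + 1/3·R2.
R3 ← R3 / (-1015/351).
R1 ← R1 − 5/117·R3.
R2 ← R2 − 28/39·R3.
R4 ← R4 − 631/1170·R3.
R4 ← R4 / (-53/2030).
R1 ← R1 − 345/406·R4.
R2 ← R2 + 21/29·R4.
R3 ← R3 + 78/203·R4.
Reading off the reduced rows gives p = -2, q = 4, r = 4, s = -3.

p = -2, q = 4, r = 4, s = -3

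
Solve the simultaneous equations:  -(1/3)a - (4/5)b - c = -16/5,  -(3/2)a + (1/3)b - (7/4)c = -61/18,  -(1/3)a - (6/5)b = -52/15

a = 2, b = 7/3, c = 2/3

Row-reduce the augmented matrix:
R1 ← R1 / (-1/3).
R2 ← R2 + 3/2·R1.
R3 ← R3 + 1/3·R1.
R2 ← R2 / (59/15).
R1 ← R1 − 12/5·R2.
R3 ← R3 + 2/5·R2.
R3 ← R3 / (151/118).
R1 ← R1 − 78/59·R3.
R2 ← R2 − 165/236·R3.
Reading off the reduced rows gives a = 2, b = 7/3, c = 2/3.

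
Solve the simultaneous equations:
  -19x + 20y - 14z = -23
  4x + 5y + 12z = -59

infinitely many solutions

Row-reduce:
R1 ← R1 / (-19).
R2 ← R2 − 4·R1.
R2 ← R2 / (175/19).
R1 ← R1 + 20/19·R2.
Rank is 2 with 3 unknowns, leaving z free.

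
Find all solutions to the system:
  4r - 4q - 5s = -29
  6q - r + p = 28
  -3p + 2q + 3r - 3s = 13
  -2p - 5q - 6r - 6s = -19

p = -3, q = 5, r = -1, s = 1

Row-reduce the augmented matrix:
Swap R1 and R2.
R3 ← R3 + 3·R1.
R4 ← R4 + 2·R1.
R2 ← R2 / (-4).
R1 ← R1 − 6·R2.
R3 ← R3 − 20·R2.
R4 ← R4 − 7·R2.
R3 ← R3 / (20).
R1 ← R1 − 5·R3.
R2 ← R2 + 1·R3.
R4 ← R4 + 1·R3.
R4 ← R4 / (-323/20).
R1 ← R1 + 1/2·R4.
R2 ← R2 + 3/20·R4.
R3 ← R3 + 7/5·R4.
Reading off the reduced rows gives p = -3, q = 5, r = -1, s = 1.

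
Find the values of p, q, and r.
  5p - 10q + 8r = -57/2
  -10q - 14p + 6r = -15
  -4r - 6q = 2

p = -1/2, q = 1, r = -2

Row-reduce the augmented matrix:
R1 ← R1 / (5).
R2 ← R2 + 14·R1.
R2 ← R2 / (-38).
R1 ← R1 + 2·R2.
R3 ← R3 + 6·R2.
R3 ← R3 / (-806/95).
R1 ← R1 − 2/19·R3.
R2 ← R2 + 71/95·R3.
Reading off the reduced rows gives p = -1/2, q = 1, r = -2.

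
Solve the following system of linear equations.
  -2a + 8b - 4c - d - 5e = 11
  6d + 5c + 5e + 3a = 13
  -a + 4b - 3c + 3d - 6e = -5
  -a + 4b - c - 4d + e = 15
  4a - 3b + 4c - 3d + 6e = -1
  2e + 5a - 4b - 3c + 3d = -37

no solution

Row-reduce:
R1 ← R1 / (-2).
R2 ← R2 − 3·R1.
R3 ← R3 + 1·R1.
R4 ← R4 + 1·R1.
R5 ← R5 − 4·R1.
R6 ← R6 − 5·R1.
R2 ← R2 / (12).
R1 ← R1 + 4·R2.
R5 ← R5 − 13·R2.
R6 ← R6 − 16·R2.
R3 ← R3 / (-1).
R1 ← R1 − 5/3·R3.
R2 ← R2 + 1/12·R3.
R4 ← R4 − 1·R3.
R5 ← R5 + 35/12·R3.
R6 ← R6 + 35/3·R3.
Swap R4 and R5.
R4 ← R4 / (-241/12).
R1 ← R1 − 47/6·R4.
R2 ← R2 − 1/12·R4.
R3 ← R3 + 7/2·R4.
R6 ← R6 + 139/3·R4.
Swap R5 and R6.
R5 ← R5 / (3156/241).
R1 ← R1 + 166/241·R5.
R2 ← R2 − 29/241·R5.
R3 ← R3 − 469/241·R5.
R4 ← R4 + 107/241·R5.
Row 6 reduces to 0 = -1, a contradiction. The system is inconsistent.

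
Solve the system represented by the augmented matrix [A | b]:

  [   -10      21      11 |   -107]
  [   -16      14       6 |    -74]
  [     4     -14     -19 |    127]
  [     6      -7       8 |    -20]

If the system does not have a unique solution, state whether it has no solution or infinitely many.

x_1 = 1, x_2 = -2, x_3 = -5

Row-reduce the augmented matrix:
R1 ← R1 / (-10).
R2 ← R2 + 16·R1.
R3 ← R3 − 4·R1.
R4 ← R4 − 6·R1.
R2 ← R2 / (-98/5).
R1 ← R1 + 21/10·R2.
R3 ← R3 + 28/5·R2.
R4 ← R4 − 28/5·R2.
R3 ← R3 / (-79/7).
R1 ← R1 − 1/7·R3.
R2 ← R2 − 29/49·R3.
R4 ← R4 − 79/7·R3.
R4 reduces to 0 = 0, so the extra equation is consistent.
Reading off the reduced rows gives x_1 = 1, x_2 = -2, x_3 = -5.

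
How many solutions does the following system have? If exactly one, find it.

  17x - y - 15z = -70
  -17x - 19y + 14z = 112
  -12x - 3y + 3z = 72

Row-reduce the augmented matrix:
R1 ← R1 / (17).
R2 ← R2 + 17·R1.
R3 ← R3 + 12·R1.
R2 ← R2 / (-20).
R1 ← R1 + 1/17·R2.
R3 ← R3 + 63/17·R2.
R3 ← R3 / (-2517/340).
R1 ← R1 + 299/340·R3.
R2 ← R2 − 1/20·R3.
Reading off the reduced rows gives x = -6, y = -2, z = -2.

x = -6, y = -2, z = -2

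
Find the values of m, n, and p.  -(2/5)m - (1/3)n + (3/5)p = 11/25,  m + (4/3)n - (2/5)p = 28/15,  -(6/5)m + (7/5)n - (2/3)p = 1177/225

m = -8/5, n = 3, p = 4/3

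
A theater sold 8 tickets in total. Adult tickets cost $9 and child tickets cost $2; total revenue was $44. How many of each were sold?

adult tickets: 4, child tickets: 4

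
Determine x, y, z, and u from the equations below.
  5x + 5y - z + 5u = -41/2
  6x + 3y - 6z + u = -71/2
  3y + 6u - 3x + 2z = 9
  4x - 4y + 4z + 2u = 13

Row-reduce the augmented matrix:
R1 ← R1 / (5).
R2 ← R2 − 6·R1.
R3 ← R3 + 3·R1.
R4 ← R4 − 4·R1.
R2 ← R2 / (-3).
R1 ← R1 − 1·R2.
R3 ← R3 − 6·R2.
R4 ← R4 + 8·R2.
R3 ← R3 / (-41/5).
R1 ← R1 + 9/5·R3.
R2 ← R2 − 8/5·R3.
R4 ← R4 − 88/5·R3.
R4 ← R4 / (1130/123).
R1 ← R1 + 55/123·R4.
R2 ← R2 − 181/123·R4.
R3 ← R3 − 5/41·R4.
Reading off the reduced rows gives x = -2, y = -2, z = 3, u = 1/2.

x = -2, y = -2, z = 3, u = 1/2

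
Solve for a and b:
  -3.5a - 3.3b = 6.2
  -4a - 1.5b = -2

a = 2, b = -4

Row-reduce the augmented matrix:
R1 ← R1 / (-7/2).
R2 ← R2 + 4·R1.
R2 ← R2 / (159/70).
R1 ← R1 − 33/35·R2.
Reading off the reduced rows gives a = 2, b = -4.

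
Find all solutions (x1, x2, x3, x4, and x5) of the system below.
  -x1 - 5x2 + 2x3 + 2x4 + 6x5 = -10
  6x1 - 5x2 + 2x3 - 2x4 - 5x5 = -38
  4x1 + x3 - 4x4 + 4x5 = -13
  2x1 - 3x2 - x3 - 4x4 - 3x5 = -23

infinitely many solutions

Row-reduce:
R1 ← R1 / (-1).
R2 ← R2 − 6·R1.
R3 ← R3 − 4·R1.
R4 ← R4 − 2·R1.
R2 ← R2 / (-35).
R1 ← R1 − 5·R2.
R3 ← R3 + 20·R2.
R4 ← R4 + 13·R2.
R2 ← R2 + 2/5·R3.
R4 ← R4 + 11/5·R3.
R4 ← R4 / (-262/35).
R1 ← R1 + 4/7·R4.
R2 ← R2 + 34/35·R4.
R3 ← R3 + 12/7·R4.
Rank is 4 with 5 unknowns, leaving x5 free.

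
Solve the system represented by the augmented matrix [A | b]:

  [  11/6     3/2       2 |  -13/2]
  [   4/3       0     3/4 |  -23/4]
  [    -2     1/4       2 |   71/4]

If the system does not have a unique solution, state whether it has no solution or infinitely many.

Row-reduce the augmented matrix:
R1 ← R1 / (11/6).
R2 ← R2 − 4/3·R1.
R3 ← R3 + 2·R1.
R2 ← R2 / (-12/11).
R1 ← R1 − 9/11·R2.
R3 ← R3 − 83/44·R2.
R3 ← R3 / (569/192).
R1 ← R1 − 9/16·R3.
R2 ← R2 − 31/48·R3.
Reading off the reduced rows gives x_1 = -6, x_2 = -1, x_3 = 3.

x_1 = -6, x_2 = -1, x_3 = 3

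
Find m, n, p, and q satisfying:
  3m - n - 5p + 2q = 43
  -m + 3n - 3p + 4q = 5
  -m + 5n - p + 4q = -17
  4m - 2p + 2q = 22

m = 2, n = -5, p = -6, q = 1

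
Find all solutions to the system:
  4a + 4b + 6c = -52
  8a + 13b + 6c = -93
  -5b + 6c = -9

no solution

Row-reduce:
R1 ← R1 / (4).
R2 ← R2 − 8·R1.
R2 ← R2 / (5).
R1 ← R1 − 1·R2.
R3 ← R3 + 5·R2.
Row 3 reduces to 0 = 2, a contradiction. The system is inconsistent.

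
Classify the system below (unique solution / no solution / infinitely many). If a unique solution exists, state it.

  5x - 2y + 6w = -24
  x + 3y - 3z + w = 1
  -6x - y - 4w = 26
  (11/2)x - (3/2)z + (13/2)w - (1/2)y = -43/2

no solution

Row-reduce:
R1 ← R1 / (5).
R2 ← R2 − 1·R1.
R3 ← R3 + 6·R1.
R4 ← R4 − 11/2·R1.
R2 ← R2 / (17/5).
R1 ← R1 + 2/5·R2.
R3 ← R3 + 17/5·R2.
R4 ← R4 − 17/10·R2.
R3 ← R3 / (-3).
R1 ← R1 + 6/17·R3.
R2 ← R2 + 15/17·R3.
Row 4 reduces to 0 = 2, a contradiction. The system is inconsistent.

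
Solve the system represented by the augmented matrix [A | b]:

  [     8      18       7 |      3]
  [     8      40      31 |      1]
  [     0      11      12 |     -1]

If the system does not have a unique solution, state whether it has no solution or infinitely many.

Row-reduce:
R1 ← R1 / (8).
R2 ← R2 − 8·R1.
R2 ← R2 / (22).
R1 ← R1 − 9/4·R2.
R3 ← R3 − 11·R2.
Rank is 2 with 3 unknowns, leaving x_3 free.

infinitely many solutions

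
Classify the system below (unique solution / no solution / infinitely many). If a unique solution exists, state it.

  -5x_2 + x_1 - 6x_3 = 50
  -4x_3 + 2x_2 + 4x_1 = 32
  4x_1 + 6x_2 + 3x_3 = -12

x_1 = 6, x_2 = -4, x_3 = -4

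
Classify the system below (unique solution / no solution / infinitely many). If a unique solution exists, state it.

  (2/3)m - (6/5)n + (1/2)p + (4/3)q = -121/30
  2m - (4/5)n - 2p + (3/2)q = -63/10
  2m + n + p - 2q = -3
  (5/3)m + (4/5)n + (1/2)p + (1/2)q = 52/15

Row-reduce the augmented matrix:
R1 ← R1 / (2/3).
R2 ← R2 − 2·R1.
R3 ← R3 − 2·R1.
R4 ← R4 − 5/3·R1.
R2 ← R2 / (14/5).
R1 ← R1 + 9/5·R2.
R3 ← R3 − 23/5·R2.
R4 ← R4 − 19/5·R2.
R3 ← R3 / (21/4).
R1 ← R1 + 3/2·R3.
R2 ← R2 + 5/4·R3.
R4 ← R4 − 4·R3.
R4 ← R4 / (1177/588).
R1 ← R1 + 29/196·R4.
R2 ← R2 + 395/294·R4.
R3 ← R3 + 53/147·R4.
Reading off the reduced rows gives m = -2, n = 6, p = 1, q = 3.

m = -2, n = 6, p = 1, q = 3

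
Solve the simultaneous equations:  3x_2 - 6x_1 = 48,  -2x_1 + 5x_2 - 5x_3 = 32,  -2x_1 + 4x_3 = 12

Row-reduce the augmented matrix:
R1 ← R1 / (-6).
R2 ← R2 + 2·R1.
R3 ← R3 + 2·R1.
R2 ← R2 / (4).
R1 ← R1 + 1/2·R2.
R3 ← R3 + 1·R2.
R3 ← R3 / (11/4).
R1 ← R1 + 5/8·R3.
R2 ← R2 + 5/4·R3.
Reading off the reduced rows gives x_1 = -6, x_2 = 4, x_3 = 0.

x_1 = -6, x_2 = 4, x_3 = 0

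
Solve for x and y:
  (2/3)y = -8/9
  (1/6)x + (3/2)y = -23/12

x = 1/2, y = -4/3

Row-reduce the augmented matrix:
Swap R1 and R2.
R1 ← R1 / (1/6).
R2 ← R2 / (2/3).
R1 ← R1 − 9·R2.
Reading off the reduced rows gives x = 1/2, y = -4/3.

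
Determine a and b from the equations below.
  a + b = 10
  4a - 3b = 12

a = 6, b = 4

Row-reduce the augmented matrix:
R2 ← R2 − 4·R1.
R2 ← R2 / (-7).
R1 ← R1 − 1·R2.
Reading off the reduced rows gives a = 6, b = 4.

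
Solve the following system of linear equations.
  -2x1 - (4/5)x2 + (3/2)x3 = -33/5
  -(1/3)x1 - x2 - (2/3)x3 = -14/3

infinitely many solutions

Row-reduce:
R1 ← R1 / (-2).
R2 ← R2 + 1/3·R1.
R2 ← R2 / (-13/15).
R1 ← R1 − 2/5·R2.
Rank is 2 with 3 unknowns, leaving x3 free.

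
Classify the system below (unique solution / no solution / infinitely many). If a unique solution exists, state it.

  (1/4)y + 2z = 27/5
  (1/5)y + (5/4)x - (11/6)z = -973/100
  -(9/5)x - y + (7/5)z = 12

Row-reduce the augmented matrix:
Swap R1 and R2.
R1 ← R1 / (5/4).
R3 ← R3 + 9/5·R1.
R2 ← R2 / (1/4).
R1 ← R1 − 4/25·R2.
R3 ← R3 + 89/125·R2.
R3 ← R3 / (557/125).
R1 ← R1 + 206/75·R3.
R2 ← R2 − 8·R3.
Reading off the reduced rows gives x = -3, y = -12/5, z = 3.

x = -3, y = -12/5, z = 3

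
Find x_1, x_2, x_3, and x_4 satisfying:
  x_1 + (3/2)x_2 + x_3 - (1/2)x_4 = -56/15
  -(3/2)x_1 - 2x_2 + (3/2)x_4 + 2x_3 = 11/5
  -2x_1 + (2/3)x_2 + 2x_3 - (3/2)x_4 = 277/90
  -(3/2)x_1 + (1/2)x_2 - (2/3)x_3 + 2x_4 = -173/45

x_1 = -1, x_2 = -7/3, x_3 = -1/3, x_4 = -11/5

Row-reduce the augmented matrix:
R2 ← R2 + 3/2·R1.
R3 ← R3 + 2·R1.
R4 ← R4 + 3/2·R1.
R2 ← R2 / (1/4).
R1 ← R1 − 3/2·R2.
R3 ← R3 − 11/3·R2.
R4 ← R4 − 11/4·R2.
R3 ← R3 / (-142/3).
R1 ← R1 + 20·R3.
R2 ← R2 − 14·R3.
R4 ← R4 + 113/3·R3.
R4 ← R4 / (1063/284).
R1 ← R1 − 50/71·R4.
R2 ← R2 + 141/142·R4.
R3 ← R3 − 81/284·R4.
Reading off the reduced rows gives x_1 = -1, x_2 = -7/3, x_3 = -1/3, x_4 = -11/5.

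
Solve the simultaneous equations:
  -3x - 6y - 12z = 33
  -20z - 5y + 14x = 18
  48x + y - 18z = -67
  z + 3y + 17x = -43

Row-reduce:
R1 ← R1 / (-3).
R2 ← R2 − 14·R1.
R3 ← R3 − 48·R1.
R4 ← R4 − 17·R1.
R2 ← R2 / (-33).
R1 ← R1 − 2·R2.
R3 ← R3 + 95·R2.
R4 ← R4 + 31·R2.
R3 ← R3 / (290/33).
R1 ← R1 + 20/33·R3.
R2 ← R2 − 76/33·R3.
R4 ← R4 − 145/33·R3.
Row 4 reduces to 0 = -1/2, a contradiction. The system is inconsistent.

no solution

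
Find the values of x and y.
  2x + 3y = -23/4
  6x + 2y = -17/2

x = -1, y = -5/4

Row-reduce the augmented matrix:
R1 ← R1 / (2).
R2 ← R2 − 6·R1.
R2 ← R2 / (-7).
R1 ← R1 − 3/2·R2.
Reading off the reduced rows gives x = -1, y = -5/4.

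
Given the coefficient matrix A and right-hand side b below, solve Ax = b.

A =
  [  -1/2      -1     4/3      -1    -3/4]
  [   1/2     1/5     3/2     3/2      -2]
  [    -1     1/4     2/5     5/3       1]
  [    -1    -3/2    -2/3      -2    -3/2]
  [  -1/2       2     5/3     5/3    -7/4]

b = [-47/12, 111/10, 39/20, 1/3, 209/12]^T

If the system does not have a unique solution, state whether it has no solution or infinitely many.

Row-reduce the augmented matrix:
R1 ← R1 / (-1/2).
R2 ← R2 − 1/2·R1.
R3 ← R3 + 1·R1.
R4 ← R4 + 1·R1.
R5 ← R5 + 1/2·R1.
R2 ← R2 / (-4/5).
R1 ← R1 − 2·R2.
R3 ← R3 − 9/4·R2.
R4 ← R4 − 1/2·R2.
R5 ← R5 − 3·R2.
R3 ← R3 / (2737/480).
R1 ← R1 − 53/12·R3.
R2 ← R2 + 85/24·R3.
R4 ← R4 + 25/16·R3.
R5 ← R5 − 263/24·R3.
R4 ← R4 / (4660/2737).
R1 ← R1 + 5578/8211·R4.
R2 ← R2 − 1220/483·R4.
R3 ← R3 − 2435/2737·R4.
R5 ← R5 + 14253/2737·R4.
R5 ← R5 / (-2539/233).
R1 ← R1 + 3605/1398·R5.
R2 ← R2 − 3400/699·R5.
R3 ← R3 − 170/233·R5.
R4 ← R4 + 863/466·R5.
Reading off the reduced rows gives x_1 = -2, x_2 = 3, x_3 = -2, x_4 = 3, x_5 = -5.

x_1 = -2, x_2 = 3, x_3 = -2, x_4 = 3, x_5 = -5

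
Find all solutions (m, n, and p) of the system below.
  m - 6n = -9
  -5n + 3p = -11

infinitely many solutions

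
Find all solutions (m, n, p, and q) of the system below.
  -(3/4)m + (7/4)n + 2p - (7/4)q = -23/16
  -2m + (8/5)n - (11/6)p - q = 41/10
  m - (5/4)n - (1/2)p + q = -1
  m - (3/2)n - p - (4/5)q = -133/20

Row-reduce the augmented matrix:
R1 ← R1 / (-3/4).
R2 ← R2 + 2·R1.
R3 ← R3 − 1·R1.
R4 ← R4 − 1·R1.
R2 ← R2 / (-46/15).
R1 ← R1 + 7/3·R2.
R3 ← R3 − 13/12·R2.
R4 ← R4 − 5/6·R2.
R3 ← R3 / (-403/1104).
R1 ← R1 − 769/276·R3.
R2 ← R2 − 215/92·R3.
R4 ← R4 + 155/552·R3.
R4 ← R4 / (-137/65).
R1 ← R1 + 301/403·R4.
R2 ← R2 + 580/403·R4.
R3 ← R3 − 42/403·R4.
Reading off the reduced rows gives m = -11/4, n = 1, p = 0, q = 3.

m = -11/4, n = 1, p = 0, q = 3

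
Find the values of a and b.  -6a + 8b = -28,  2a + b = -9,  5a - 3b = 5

Row-reduce the augmented matrix:
R1 ← R1 / (-6).
R2 ← R2 − 2·R1.
R3 ← R3 − 5·R1.
R2 ← R2 / (11/3).
R1 ← R1 + 4/3·R2.
R3 ← R3 − 11/3·R2.
R3 reduces to 0 = 0, so the extra equation is consistent.
Reading off the reduced rows gives a = -2, b = -5.

a = -2, b = -5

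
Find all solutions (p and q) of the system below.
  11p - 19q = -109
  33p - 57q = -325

no solution

Row-reduce:
R1 ← R1 / (11).
R2 ← R2 − 33·R1.
Row 2 reduces to 0 = 2, a contradiction. The system is inconsistent.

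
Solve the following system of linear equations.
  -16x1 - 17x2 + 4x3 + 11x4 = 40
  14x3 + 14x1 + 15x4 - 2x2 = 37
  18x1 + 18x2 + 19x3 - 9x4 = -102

infinitely many solutions

Row-reduce:
R1 ← R1 / (-16).
R2 ← R2 − 14·R1.
R3 ← R3 − 18·R1.
R2 ← R2 / (-135/8).
R1 ← R1 − 17/16·R2.
R3 ← R3 + 9/8·R2.
R3 ← R3 / (67/3).
R1 ← R1 − 23/27·R3.
R2 ← R2 + 28/27·R3.
Rank is 3 with 4 unknowns, leaving x4 free.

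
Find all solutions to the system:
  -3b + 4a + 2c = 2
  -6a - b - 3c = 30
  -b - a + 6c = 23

a = -5, b = -6, c = 2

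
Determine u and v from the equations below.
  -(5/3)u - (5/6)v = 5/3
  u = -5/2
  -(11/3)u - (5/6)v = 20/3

u = -5/2, v = 3

Row-reduce the augmented matrix:
R1 ← R1 / (-5/3).
R2 ← R2 − 1·R1.
R3 ← R3 + 11/3·R1.
R2 ← R2 / (-1/2).
R1 ← R1 − 1/2·R2.
R3 ← R3 − 1·R2.
R3 reduces to 0 = 0, so the extra equation is consistent.
Reading off the reduced rows gives u = -5/2, v = 3.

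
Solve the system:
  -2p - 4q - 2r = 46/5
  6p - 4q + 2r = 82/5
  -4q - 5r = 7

p = 2/5, q = -3, r = 1

Row-reduce the augmented matrix:
R1 ← R1 / (-2).
R2 ← R2 − 6·R1.
R2 ← R2 / (-16).
R1 ← R1 − 2·R2.
R3 ← R3 + 4·R2.
R3 ← R3 / (-4).
R1 ← R1 − 1/2·R3.
R2 ← R2 − 1/4·R3.
Reading off the reduced rows gives p = 2/5, q = -3, r = 1.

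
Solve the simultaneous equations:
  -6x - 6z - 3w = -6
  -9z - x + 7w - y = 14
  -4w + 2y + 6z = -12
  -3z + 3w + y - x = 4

Row-reduce:
R1 ← R1 / (-6).
R2 ← R2 + 1·R1.
R4 ← R4 + 1·R1.
R2 ← R2 / (-1).
R3 ← R3 − 2·R2.
R4 ← R4 − 1·R2.
R3 ← R3 / (-10).
R1 ← R1 − 1·R3.
R2 ← R2 − 8·R3.
R4 ← R4 + 10·R3.
Row 4 reduces to 0 = 2, a contradiction. The system is inconsistent.

no solution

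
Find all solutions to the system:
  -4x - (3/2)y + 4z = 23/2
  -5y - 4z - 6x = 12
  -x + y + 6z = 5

no solution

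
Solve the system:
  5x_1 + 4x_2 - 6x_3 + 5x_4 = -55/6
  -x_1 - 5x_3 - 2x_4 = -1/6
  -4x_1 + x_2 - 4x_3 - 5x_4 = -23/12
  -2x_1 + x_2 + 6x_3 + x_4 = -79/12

x_1 = 8/3, x_2 = -7/4, x_3 = 1/2, x_4 = -5/2

Row-reduce the augmented matrix:
R1 ← R1 / (5).
R2 ← R2 + 1·R1.
R3 ← R3 + 4·R1.
R4 ← R4 + 2·R1.
R2 ← R2 / (4/5).
R1 ← R1 − 4/5·R2.
R3 ← R3 − 21/5·R2.
R4 ← R4 − 13/5·R2.
R3 ← R3 / (95/4).
R1 ← R1 − 5·R3.
R2 ← R2 + 31/4·R3.
R4 ← R4 − 95/4·R3.
R4 ← R4 / (2).
R1 ← R1 − 21/19·R4.
R2 ← R2 − 13/95·R4.
R3 ← R3 − 17/95·R4.
Reading off the reduced rows gives x_1 = 8/3, x_2 = -7/4, x_3 = 1/2, x_4 = -5/2.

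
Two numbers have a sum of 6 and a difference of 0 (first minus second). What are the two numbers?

first number: 3, second number: 3

Let x = first number, y = second number.
  x + y = 6
  x - y = 0
From equation 1: x = 6 − y.
Substitute into equation 2 and solve: y = 3.
Then x = 3.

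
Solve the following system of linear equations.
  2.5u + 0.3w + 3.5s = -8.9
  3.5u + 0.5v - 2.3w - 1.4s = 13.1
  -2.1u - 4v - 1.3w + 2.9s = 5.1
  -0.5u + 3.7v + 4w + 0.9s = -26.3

u = 1, v = -3, w = -3, s = -3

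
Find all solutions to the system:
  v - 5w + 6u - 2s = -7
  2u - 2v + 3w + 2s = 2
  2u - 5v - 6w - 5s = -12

Row-reduce:
R1 ← R1 / (6).
R2 ← R2 − 2·R1.
R3 ← R3 − 2·R1.
R2 ← R2 / (-7/3).
R1 ← R1 − 1/6·R2.
R3 ← R3 + 16/3·R2.
R3 ← R3 / (-15).
R1 ← R1 + 1/2·R3.
R2 ← R2 + 2·R3.
Rank is 3 with 4 unknowns, leaving s free.

infinitely many solutions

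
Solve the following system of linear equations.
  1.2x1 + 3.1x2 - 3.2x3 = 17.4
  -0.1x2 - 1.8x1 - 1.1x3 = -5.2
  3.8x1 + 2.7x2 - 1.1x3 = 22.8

Row-reduce the augmented matrix:
R1 ← R1 / (6/5).
R2 ← R2 + 9/5·R1.
R3 ← R3 − 19/5·R1.
R2 ← R2 / (91/20).
R1 ← R1 − 31/12·R2.
R3 ← R3 + 427/60·R2.
R3 ← R3 / (-38/195).
R1 ← R1 − 373/546·R3.
R2 ← R2 + 118/91·R3.
Reading off the reduced rows gives x1 = 4, x2 = 2, x3 = -2.

x1 = 4, x2 = 2, x3 = -2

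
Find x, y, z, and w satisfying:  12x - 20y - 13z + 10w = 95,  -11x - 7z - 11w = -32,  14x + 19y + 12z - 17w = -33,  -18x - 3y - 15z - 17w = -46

Row-reduce the augmented matrix:
R1 ← R1 / (12).
R2 ← R2 + 11·R1.
R3 ← R3 − 14·R1.
R4 ← R4 + 18·R1.
R2 ← R2 / (-55/3).
R1 ← R1 + 5/3·R2.
R3 ← R3 − 127/3·R2.
R4 ← R4 + 33·R2.
R3 ← R3 / (-3633/220).
R1 ← R1 − 7/11·R3.
R2 ← R2 − 227/220·R3.
R4 ← R4 + 9/20·R3.
R4 ← R4 / (380/173).
R1 ← R1 + 139/519·R4.
R2 ← R2 + 1015/519·R4.
R3 ← R3 − 1034/519·R4.
Reading off the reduced rows gives x = 2, y = -6, z = 3, w = -1.

x = 2, y = -6, z = 3, w = -1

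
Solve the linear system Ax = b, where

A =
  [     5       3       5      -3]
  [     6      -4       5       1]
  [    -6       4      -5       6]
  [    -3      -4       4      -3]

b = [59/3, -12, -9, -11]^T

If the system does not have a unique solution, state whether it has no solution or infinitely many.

Row-reduce the augmented matrix:
R1 ← R1 / (5).
R2 ← R2 − 6·R1.
R3 ← R3 + 6·R1.
R4 ← R4 + 3·R1.
R2 ← R2 / (-38/5).
R1 ← R1 − 3/5·R2.
R3 ← R3 − 38/5·R2.
R4 ← R4 + 11/5·R2.
Swap R3 and R4.
R3 ← R3 / (277/38).
R1 ← R1 − 35/38·R3.
R2 ← R2 − 5/38·R3.
R4 ← R4 / (7).
R1 ← R1 − 149/277·R4.
R2 ← R2 + 137/277·R4.
R3 ← R3 + 233/277·R4.
Reading off the reduced rows gives x_1 = 4/3, x_2 = 3, x_3 = -1, x_4 = -3.

x_1 = 4/3, x_2 = 3, x_3 = -1, x_4 = -3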